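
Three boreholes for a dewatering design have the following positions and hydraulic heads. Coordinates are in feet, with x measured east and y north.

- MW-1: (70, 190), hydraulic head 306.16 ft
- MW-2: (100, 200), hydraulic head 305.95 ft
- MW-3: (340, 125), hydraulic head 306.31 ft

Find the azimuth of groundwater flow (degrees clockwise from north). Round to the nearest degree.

Three-point gradient (reference MW-1): Δ to MW-2 = (30, 10, -0.21), Δ to MW-3 = (270, -65, +0.15).
∂h/∂x = -0.002613, ∂h/∂y = -0.01316 (det = -4650).
Flow direction (−∇h) has components (+0.002613 E, +0.01316 N).
Azimuth = atan2(E, N) = atan2(+0.002613, +0.01316) = 11.2° ≈ 011°.

011°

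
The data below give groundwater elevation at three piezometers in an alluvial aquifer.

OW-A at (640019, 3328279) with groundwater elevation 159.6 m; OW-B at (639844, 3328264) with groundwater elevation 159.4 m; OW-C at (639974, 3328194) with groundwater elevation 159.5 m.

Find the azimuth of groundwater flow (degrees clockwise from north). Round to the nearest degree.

Differences from OW-A: to OW-B (Δx, Δy, Δh) = (-175, -15, -0.2); to OW-C = (-45, -85, -0.1).
Determinant of the coordinate differences = (-175)·(-85) − (-45)·(-15) = 14200.
∂h/∂x = [(-0.2)·(-85) − (-0.1)·(-15)] / 14200 = +0.001092
∂h/∂y = [(-175)·(-0.1) − (-45)·(-0.2)] / 14200 = +0.0005986
Flow direction (−∇h) has components (-0.001092 E, -0.0005986 N).
Azimuth = atan2(E, N) = atan2(-0.001092, -0.0005986) = 241.3° ≈ 241°.

241°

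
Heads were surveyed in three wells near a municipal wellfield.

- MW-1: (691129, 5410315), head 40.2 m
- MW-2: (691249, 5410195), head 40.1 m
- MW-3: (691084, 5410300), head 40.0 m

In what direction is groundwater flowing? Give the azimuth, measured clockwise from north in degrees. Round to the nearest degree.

218°

With h = a·x + b·y + c and MW-1 as origin, the differences give:
  120·a + (-120)·b = -0.1
  (-45)·a + (-15)·b = -0.2
Eliminate b (×(-15) and ×(-120), subtract): -7200·a = -22.50 → a = ∂h/∂x = +0.003125
Back-substitute: b = ∂h/∂y = +0.003958.
Flow direction (−∇h) has components (-0.003125 E, -0.003958 N).
Azimuth = atan2(E, N) = atan2(-0.003125, -0.003958) = 218.3° ≈ 218°.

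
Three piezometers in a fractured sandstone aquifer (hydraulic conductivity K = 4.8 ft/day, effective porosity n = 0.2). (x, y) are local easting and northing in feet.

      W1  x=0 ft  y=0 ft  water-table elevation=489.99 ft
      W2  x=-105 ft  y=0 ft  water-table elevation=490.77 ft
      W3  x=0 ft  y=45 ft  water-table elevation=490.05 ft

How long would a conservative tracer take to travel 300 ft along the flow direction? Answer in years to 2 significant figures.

4.5 years

∂h/∂x = (490.77 − 489.99) / (-105 − 0) = -0.007429
∂h/∂y = (490.05 − 489.99) / (45 − 0) = +0.001333
|∇h| = √(-0.007429² + 0.001333²) = 0.007548
Seepage velocity v = K·i/n = 4.8 × 0.007548 / 0.2 = 0.1812 ft/day.
t = 300 / 0.1812 = 1656 days = 4.53 years.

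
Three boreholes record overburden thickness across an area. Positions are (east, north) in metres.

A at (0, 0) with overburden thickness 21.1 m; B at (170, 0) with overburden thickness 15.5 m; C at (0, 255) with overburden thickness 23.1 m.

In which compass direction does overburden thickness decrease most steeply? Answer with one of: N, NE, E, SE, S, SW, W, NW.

E

∂d/∂x = (15.5 − 21.1) / (170 − 0) = -0.03294
∂d/∂y = (23.1 − 21.1) / (255 − 0) = +0.007843
Steepest decrease is along −∇f = (+0.03294 E, -0.007843 N) → east.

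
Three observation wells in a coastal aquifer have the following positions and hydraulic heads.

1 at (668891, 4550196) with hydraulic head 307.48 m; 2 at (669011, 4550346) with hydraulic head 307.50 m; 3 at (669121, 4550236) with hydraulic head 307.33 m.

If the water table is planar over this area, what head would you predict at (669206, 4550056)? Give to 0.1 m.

307.1 m

Taking 1 as reference: 2−1 = (120, 150, +0.02); 3−1 = (230, 40, -0.15).
Determinant of the coordinate differences = 120·40 − 230·150 = -29700.
∂h/∂x = [(+0.02)·40 − (-0.15)·150] / -29700 = -0.0007845
∂h/∂y = [120·(-0.15) − 230·(+0.02)] / -29700 = +0.0007609
h(669206, 4550056) = 307.48 + (-0.0007845)·(315) + (+0.0007609)·(-140) = 307.48 -0.247 -0.107 = 307.126 m.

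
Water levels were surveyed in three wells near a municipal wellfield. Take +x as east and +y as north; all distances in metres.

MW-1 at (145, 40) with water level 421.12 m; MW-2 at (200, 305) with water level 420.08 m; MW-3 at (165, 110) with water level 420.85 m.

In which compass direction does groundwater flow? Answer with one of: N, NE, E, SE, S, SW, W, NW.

With h = a·x + b·y + c and MW-1 as origin, the differences give:
  55·a + 265·b = -1.04
  20·a + 70·b = -0.27
Eliminate b (×70 and ×265, subtract): -1450·a = -1.250 → a = ∂h/∂x = +0.0008621
Back-substitute: b = ∂h/∂y = -0.004103.
Flow = −∇h = (-0.0008621 east, +0.004103 north), which points north.

N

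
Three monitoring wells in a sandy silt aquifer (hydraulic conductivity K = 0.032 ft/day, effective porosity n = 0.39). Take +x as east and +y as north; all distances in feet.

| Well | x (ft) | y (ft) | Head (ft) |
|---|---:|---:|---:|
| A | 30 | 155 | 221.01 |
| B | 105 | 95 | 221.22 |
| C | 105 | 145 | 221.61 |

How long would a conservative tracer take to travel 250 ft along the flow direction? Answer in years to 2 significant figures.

With h = a·x + b·y + c and A as origin, the differences give:
  75·a + (-60)·b = +0.21
  75·a + (-10)·b = +0.60
Eliminate b (×(-10) and ×(-60), subtract): 3750·a = 33.900 → a = ∂h/∂x = +0.009040
Back-substitute: b = ∂h/∂y = +0.007800.
|∇h| = √(0.009040² + 0.007800²) = 0.01194
Seepage velocity v = K·i/n = 0.032 × 0.01194 / 0.39 = 0.0009797 ft/day.
t = 250 / 0.0009797 = 2.552e+05 days = 699 years.

700 years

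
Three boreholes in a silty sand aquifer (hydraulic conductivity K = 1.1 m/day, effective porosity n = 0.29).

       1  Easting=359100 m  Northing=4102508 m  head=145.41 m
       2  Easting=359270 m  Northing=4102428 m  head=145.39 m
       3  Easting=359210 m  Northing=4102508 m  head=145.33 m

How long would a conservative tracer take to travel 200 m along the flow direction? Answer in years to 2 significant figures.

97 years

Differences from 1: to 2 (Δx, Δy, Δh) = (170, -80, -0.02); to 3 = (110, 0, -0.08).
Solve a·Δx + b·Δy = Δh: det = 170·0 − 110·(-80) = 8800.
∂h/∂x = [(-0.02)·0 − (-0.08)·(-80)] / 8800 = -0.0007273
∂h/∂y = [170·(-0.08) − 110·(-0.02)] / 8800 = -0.001295
|∇h| = √(-0.0007273² + -0.001295²) = 0.001485
Seepage velocity v = K·i/n = 1.1 × 0.001485 / 0.29 = 0.005633 m/day.
t = 200 / 0.005633 = 3.551e+04 days = 97.2 years.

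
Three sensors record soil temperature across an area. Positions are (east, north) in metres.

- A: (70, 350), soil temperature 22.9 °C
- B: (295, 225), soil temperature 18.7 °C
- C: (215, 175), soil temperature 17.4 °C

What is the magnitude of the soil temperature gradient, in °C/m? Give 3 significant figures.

0.0297 °C/m

With T = a·x + b·y + c and A as origin, the differences give:
  225·a + (-125)·b = -4.2
  145·a + (-175)·b = -5.5
Eliminate b (×(-175) and ×(-125), subtract): -21250·a = 47.50 → a = ∂T/∂x = -0.002235
Back-substitute: b = ∂T/∂y = +0.02958.
|∇f| = √(-0.002235² + 0.02958²) = 0.02966 °C/m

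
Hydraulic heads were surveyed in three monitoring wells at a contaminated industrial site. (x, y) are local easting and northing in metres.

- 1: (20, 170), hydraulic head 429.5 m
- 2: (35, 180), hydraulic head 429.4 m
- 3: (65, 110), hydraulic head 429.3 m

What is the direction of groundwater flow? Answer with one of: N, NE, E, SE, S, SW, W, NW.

Differences from 1: to 2 (Δx, Δy, Δh) = (15, 10, -0.1); to 3 = (45, -60, -0.2).
Determinant of the coordinate differences = 15·(-60) − 45·10 = -1350.
∂h/∂x = [(-0.1)·(-60) − (-0.2)·10] / -1350 = -0.005926
∂h/∂y = [15·(-0.2) − 45·(-0.1)] / -1350 = -0.001111
Flow = −∇h = (+0.005926 east, +0.001111 north), which points east.

E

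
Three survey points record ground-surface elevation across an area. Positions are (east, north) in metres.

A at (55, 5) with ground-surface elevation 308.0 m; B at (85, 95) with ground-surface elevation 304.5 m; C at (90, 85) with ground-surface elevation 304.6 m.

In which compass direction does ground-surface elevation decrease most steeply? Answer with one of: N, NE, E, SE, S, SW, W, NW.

NE

With z = a·x + b·y + c and A as origin, the differences give:
  30·a + 90·b = -3.5
  35·a + 80·b = -3.4
Eliminate b (×80 and ×90, subtract): -750·a = 26.00 → a = ∂z/∂x = -0.03467
Back-substitute: b = ∂z/∂y = -0.02733.
Steepest decrease is along −∇f = (+0.03467 E, +0.02733 N) → northeast.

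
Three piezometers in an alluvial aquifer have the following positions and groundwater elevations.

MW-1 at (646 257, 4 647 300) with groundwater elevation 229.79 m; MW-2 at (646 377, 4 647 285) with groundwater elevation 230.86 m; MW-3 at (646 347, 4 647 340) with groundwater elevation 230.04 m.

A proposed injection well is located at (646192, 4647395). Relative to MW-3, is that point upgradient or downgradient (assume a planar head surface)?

Differences from MW-1: to MW-2 (Δx, Δy, Δh) = (120, -15, +1.07); to MW-3 = (90, 40, +0.25).
Determinant of the coordinate differences = 120·40 − 90·(-15) = 6150.
∂h/∂x = [(+1.07)·40 − (+0.25)·(-15)] / 6150 = +0.007569
∂h/∂y = [120·(+0.25) − 90·(+1.07)] / 6150 = -0.01078
Head at (646192, 4647395) = 229.79 + (+0.007569)·(-65) + (-0.01078)·(95) = 228.27 m.
That is lower than the 230.04 m at MW-3, so the point is downgradient.

downgradient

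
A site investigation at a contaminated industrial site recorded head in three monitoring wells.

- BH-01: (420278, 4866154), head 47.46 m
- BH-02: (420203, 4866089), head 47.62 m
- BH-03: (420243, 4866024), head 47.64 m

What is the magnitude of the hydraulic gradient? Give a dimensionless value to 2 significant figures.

With h = a·x + b·y + c and BH-01 as origin, the differences give:
  (-75)·a + (-65)·b = +0.16
  (-35)·a + (-130)·b = +0.18
Eliminate b (×(-130) and ×(-65), subtract): 7475·a = -9.100 → a = ∂h/∂x = -0.001217
Back-substitute: b = ∂h/∂y = -0.001057.
|∇h| = √(-0.001217² + -0.001057²) = 0.001612

0.0016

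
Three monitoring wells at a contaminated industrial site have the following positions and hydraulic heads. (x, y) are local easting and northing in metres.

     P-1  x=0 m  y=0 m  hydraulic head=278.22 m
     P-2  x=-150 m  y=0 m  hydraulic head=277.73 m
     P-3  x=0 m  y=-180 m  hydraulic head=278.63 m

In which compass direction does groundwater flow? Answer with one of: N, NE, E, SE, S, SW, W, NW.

∂h/∂x = (277.73 − 278.22) / (-150 − 0) = +0.003267
∂h/∂y = (278.63 − 278.22) / (-180 − 0) = -0.002278
Flow = −∇h = (-0.003267 east, +0.002278 north), which points northwest.

NW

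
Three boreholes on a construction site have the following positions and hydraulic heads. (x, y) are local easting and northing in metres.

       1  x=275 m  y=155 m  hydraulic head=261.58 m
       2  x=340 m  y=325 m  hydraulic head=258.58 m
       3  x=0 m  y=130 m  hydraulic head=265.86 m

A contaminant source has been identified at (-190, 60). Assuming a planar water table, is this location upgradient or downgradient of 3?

With h = a·x + b·y + c and 1 as origin, the differences give:
  65·a + 170·b = -3.00
  (-275)·a + (-25)·b = +4.28
Eliminate b (×(-25) and ×170, subtract): 45125·a = -652.600 → a = ∂h/∂x = -0.01446
Back-substitute: b = ∂h/∂y = -0.01212.
Head at (-190, 60) = 261.58 + (-0.01446)·(-465) + (-0.01212)·(-95) = 269.46 m.
That is higher than the 265.86 m at 3, so the point is upgradient.

upgradient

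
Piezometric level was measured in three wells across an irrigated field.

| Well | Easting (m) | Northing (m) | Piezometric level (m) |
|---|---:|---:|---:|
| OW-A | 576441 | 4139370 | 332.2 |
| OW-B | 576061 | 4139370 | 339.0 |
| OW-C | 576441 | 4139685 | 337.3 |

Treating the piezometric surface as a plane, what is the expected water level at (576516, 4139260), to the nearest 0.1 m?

∂h/∂x = (339.0 − 332.2) / (576061 − 576441) = -0.01789
∂h/∂y = (337.3 − 332.2) / (4139685 − 4139370) = +0.01619
h(576516, 4139260) = 332.2 + (-0.01789)·(75) + (+0.01619)·(-110) = 332.2 -1.342 -1.781 = 329.077 m.

329.1 m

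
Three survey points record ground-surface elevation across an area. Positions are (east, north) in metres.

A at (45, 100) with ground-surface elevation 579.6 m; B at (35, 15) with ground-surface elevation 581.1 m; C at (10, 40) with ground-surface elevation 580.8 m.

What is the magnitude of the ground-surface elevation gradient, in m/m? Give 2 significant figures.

With z = a·x + b·y + c and A as origin, the differences give:
  (-10)·a + (-85)·b = +1.5
  (-35)·a + (-60)·b = +1.2
Eliminate b (×(-60) and ×(-85), subtract): -2375·a = 12.00 → a = ∂z/∂x = -0.005053
Back-substitute: b = ∂z/∂y = -0.01705.
|∇f| = √(-0.005053² + -0.01705²) = 0.01778 m/m

0.018 m/m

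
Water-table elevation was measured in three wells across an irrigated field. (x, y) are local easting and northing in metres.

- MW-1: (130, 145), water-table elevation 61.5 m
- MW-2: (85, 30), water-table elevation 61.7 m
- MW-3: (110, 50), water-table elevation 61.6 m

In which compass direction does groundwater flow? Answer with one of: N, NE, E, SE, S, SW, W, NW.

Differences from MW-1: to MW-2 (Δx, Δy, Δh) = (-45, -115, +0.2); to MW-3 = (-20, -95, +0.1).
Solve a·Δx + b·Δy = Δh: det = (-45)·(-95) − (-20)·(-115) = 1975.
∂h/∂x = [(+0.2)·(-95) − (+0.1)·(-115)] / 1975 = -0.003797
∂h/∂y = [(-45)·(+0.1) − (-20)·(+0.2)] / 1975 = -0.0002532
Flow = −∇h = (+0.003797 east, +0.0002532 north), which points east.

E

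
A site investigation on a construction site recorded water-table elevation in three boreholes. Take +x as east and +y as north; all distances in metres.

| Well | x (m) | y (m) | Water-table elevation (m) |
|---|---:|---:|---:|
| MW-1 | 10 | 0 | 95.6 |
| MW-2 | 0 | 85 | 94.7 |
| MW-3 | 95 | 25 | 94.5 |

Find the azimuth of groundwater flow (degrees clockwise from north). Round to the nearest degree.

Taking MW-1 as reference: MW-2−MW-1 = (-10, 85, -0.9); MW-3−MW-1 = (85, 25, -1.1).
Determinant of the coordinate differences = (-10)·25 − 85·85 = -7475.
∂h/∂x = [(-0.9)·25 − (-1.1)·85] / -7475 = -0.009498
∂h/∂y = [(-10)·(-1.1) − 85·(-0.9)] / -7475 = -0.01171
Flow direction (−∇h) has components (+0.009498 E, +0.01171 N).
Azimuth = atan2(E, N) = atan2(+0.009498, +0.01171) = 39.1° ≈ 039°.

039°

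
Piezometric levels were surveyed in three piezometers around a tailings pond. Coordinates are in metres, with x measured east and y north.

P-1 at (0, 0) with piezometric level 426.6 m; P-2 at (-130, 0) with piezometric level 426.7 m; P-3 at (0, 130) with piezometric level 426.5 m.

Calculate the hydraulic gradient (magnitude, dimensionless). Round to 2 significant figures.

∂h/∂x = (426.7 − 426.6) / (-130 − 0) = -0.0007692
∂h/∂y = (426.5 − 426.6) / (130 − 0) = -0.0007692
|∇h| = √(-0.0007692² + -0.0007692²) = 0.001088

0.0011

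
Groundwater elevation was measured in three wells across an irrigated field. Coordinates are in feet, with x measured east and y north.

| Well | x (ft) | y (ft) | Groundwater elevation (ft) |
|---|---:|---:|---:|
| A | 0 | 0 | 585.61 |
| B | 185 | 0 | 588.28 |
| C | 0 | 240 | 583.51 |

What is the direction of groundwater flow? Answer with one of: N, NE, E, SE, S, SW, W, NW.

∂h/∂x = (588.28 − 585.61) / (185 − 0) = +0.01443
∂h/∂y = (583.51 − 585.61) / (240 − 0) = -0.008750
Flow = −∇h = (-0.01443 east, +0.008750 north), which points northwest.

NW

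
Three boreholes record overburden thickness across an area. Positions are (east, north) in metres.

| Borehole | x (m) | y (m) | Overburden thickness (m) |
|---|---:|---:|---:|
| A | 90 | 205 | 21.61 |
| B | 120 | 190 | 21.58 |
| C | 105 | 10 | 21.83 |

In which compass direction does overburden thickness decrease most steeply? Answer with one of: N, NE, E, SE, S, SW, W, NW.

NE

With d = a·x + b·y + c and A as origin, the differences give:
  30·a + (-15)·b = -0.03
  15·a + (-195)·b = +0.22
Eliminate b (×(-195) and ×(-15), subtract): -5625·a = 9.150 → a = ∂d/∂x = -0.001627
Back-substitute: b = ∂d/∂y = -0.001253.
Steepest decrease is along −∇f = (+0.001627 E, +0.001253 N) → northeast.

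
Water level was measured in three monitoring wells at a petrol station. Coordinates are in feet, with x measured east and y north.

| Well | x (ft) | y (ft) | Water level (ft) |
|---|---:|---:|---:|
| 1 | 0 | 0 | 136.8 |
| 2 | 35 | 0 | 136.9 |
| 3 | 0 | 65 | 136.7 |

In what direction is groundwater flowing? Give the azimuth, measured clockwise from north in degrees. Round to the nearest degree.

∂h/∂x = (136.9 − 136.8) / (35 − 0) = +0.002857
∂h/∂y = (136.7 − 136.8) / (65 − 0) = -0.001538
Flow direction (−∇h) has components (-0.002857 E, +0.001538 N).
Azimuth = atan2(E, N) = atan2(-0.002857, +0.001538) = 298.3° ≈ 298°.

298°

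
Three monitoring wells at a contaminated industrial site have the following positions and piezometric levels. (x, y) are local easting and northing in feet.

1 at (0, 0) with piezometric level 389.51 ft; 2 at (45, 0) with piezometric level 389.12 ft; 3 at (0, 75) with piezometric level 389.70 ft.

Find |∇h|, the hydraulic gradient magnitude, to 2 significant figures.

∂h/∂x = (389.12 − 389.51) / (45 − 0) = -0.008667
∂h/∂y = (389.70 − 389.51) / (75 − 0) = +0.002533
|∇h| = √(-0.008667² + 0.002533²) = 0.00903

0.0090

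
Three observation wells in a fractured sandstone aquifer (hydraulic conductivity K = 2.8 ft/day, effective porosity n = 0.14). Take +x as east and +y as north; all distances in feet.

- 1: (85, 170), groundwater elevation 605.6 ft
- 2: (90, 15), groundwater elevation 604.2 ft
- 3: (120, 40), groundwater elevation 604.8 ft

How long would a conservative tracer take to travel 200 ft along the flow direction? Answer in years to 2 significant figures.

Three-point gradient (reference 1): Δ to 2 = (5, -155, -1.4), Δ to 3 = (35, -130, -0.8).
∂h/∂x = +0.01215, ∂h/∂y = +0.009424 (det = 4775).
|∇h| = √(0.01215² + 0.009424²) = 0.01538
Seepage velocity v = K·i/n = 2.8 × 0.01538 / 0.14 = 0.3076 ft/day.
t = 200 / 0.3076 = 650.2 days = 1.78 years.

1.8 years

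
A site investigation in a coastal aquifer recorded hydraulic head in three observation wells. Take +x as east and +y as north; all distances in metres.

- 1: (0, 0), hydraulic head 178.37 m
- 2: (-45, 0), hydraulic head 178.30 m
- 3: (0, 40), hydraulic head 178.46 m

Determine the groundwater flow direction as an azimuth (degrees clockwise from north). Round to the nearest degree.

∂h/∂x = (178.30 − 178.37) / (-45 − 0) = +0.001556
∂h/∂y = (178.46 − 178.37) / (40 − 0) = +0.002250
Flow direction (−∇h) has components (-0.001556 E, -0.002250 N).
Azimuth = atan2(E, N) = atan2(-0.001556, -0.002250) = 214.7° ≈ 215°.

215°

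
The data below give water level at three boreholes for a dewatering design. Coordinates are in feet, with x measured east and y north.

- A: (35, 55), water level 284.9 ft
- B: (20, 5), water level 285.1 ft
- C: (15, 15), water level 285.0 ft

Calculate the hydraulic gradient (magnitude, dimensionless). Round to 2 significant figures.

0.0098

Taking A as reference: B−A = (-15, -50, +0.2); C−A = (-20, -40, +0.1).
Solve a·Δx + b·Δy = Δh: det = (-15)·(-40) − (-20)·(-50) = -400.
∂h/∂x = [(+0.2)·(-40) − (+0.1)·(-50)] / -400 = +0.007500
∂h/∂y = [(-15)·(+0.1) − (-20)·(+0.2)] / -400 = -0.006250
|∇h| = √(0.007500² + -0.006250²) = 0.009763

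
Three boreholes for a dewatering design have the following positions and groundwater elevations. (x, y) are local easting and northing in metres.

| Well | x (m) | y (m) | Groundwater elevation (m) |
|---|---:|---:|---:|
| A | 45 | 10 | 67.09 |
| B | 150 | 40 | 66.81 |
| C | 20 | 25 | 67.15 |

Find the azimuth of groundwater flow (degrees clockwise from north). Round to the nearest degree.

083°

Differences from A: to B (Δx, Δy, Δh) = (105, 30, -0.28); to C = (-25, 15, +0.06).
Determinant of the coordinate differences = 105·15 − (-25)·30 = 2325.
∂h/∂x = [(-0.28)·15 − (+0.06)·30] / 2325 = -0.002581
∂h/∂y = [105·(+0.06) − (-25)·(-0.28)] / 2325 = -0.0003011
Flow direction (−∇h) has components (+0.002581 E, +0.0003011 N).
Azimuth = atan2(E, N) = atan2(+0.002581, +0.0003011) = 83.3° ≈ 083°.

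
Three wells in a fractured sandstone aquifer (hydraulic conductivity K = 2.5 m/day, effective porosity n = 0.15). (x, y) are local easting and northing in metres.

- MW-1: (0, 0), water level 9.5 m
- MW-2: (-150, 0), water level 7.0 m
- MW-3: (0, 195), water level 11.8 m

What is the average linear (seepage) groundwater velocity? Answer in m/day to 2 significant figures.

0.34 m/day

∂h/∂x = (7.0 − 9.5) / (-150 − 0) = +0.01667
∂h/∂y = (11.8 − 9.5) / (195 − 0) = +0.01179
|∇h| = √(0.01667² + 0.01179²) = 0.02042
Seepage velocity v = K·i/n = 2.5 × 0.02042 / 0.15 = 0.3403 m/day.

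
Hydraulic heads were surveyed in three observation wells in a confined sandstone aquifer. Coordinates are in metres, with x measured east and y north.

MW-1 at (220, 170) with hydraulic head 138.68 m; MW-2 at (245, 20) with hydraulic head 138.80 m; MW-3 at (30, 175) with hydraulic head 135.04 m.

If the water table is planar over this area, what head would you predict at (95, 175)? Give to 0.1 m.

Taking MW-1 as reference: MW-2−MW-1 = (25, -150, +0.12); MW-3−MW-1 = (-190, 5, -3.64).
Solve a·Δx + b·Δy = Δh: det = 25·5 − (-190)·(-150) = -28375.
∂h/∂x = [(+0.12)·5 − (-3.64)·(-150)] / -28375 = +0.01922
∂h/∂y = [25·(-3.64) − (-190)·(+0.12)] / -28375 = +0.002404
h(95, 175) = 138.68 + (+0.01922)·(-125) + (+0.002404)·(5) = 138.68 -2.403 +0.012 = 136.289 m.

136.3 m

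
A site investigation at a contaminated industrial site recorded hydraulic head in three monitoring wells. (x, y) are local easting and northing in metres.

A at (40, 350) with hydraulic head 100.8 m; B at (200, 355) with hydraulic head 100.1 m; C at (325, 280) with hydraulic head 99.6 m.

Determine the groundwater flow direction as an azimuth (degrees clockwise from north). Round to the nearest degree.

Differences from A: to B (Δx, Δy, Δh) = (160, 5, -0.7); to C = (285, -70, -1.2).
Solve a·Δx + b·Δy = Δh: det = 160·(-70) − 285·5 = -12625.
∂h/∂x = [(-0.7)·(-70) − (-1.2)·5] / -12625 = -0.004356
∂h/∂y = [160·(-1.2) − 285·(-0.7)] / -12625 = -0.0005941
Flow direction (−∇h) has components (+0.004356 E, +0.0005941 N).
Azimuth = atan2(E, N) = atan2(+0.004356, +0.0005941) = 82.2° ≈ 082°.

082°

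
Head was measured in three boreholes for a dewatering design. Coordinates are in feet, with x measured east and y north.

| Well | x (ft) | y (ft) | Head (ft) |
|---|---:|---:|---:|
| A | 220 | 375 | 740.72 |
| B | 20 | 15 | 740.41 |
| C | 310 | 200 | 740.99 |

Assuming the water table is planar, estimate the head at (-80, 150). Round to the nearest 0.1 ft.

With h = a·x + b·y + c and A as origin, the differences give:
  (-200)·a + (-360)·b = -0.31
  90·a + (-175)·b = +0.27
Eliminate b (×(-175) and ×(-360), subtract): 67400·a = 151.450 → a = ∂h/∂x = +0.002247
Back-substitute: b = ∂h/∂y = -0.0003872.
h(-80, 150) = 740.72 + (+0.002247)·(-300) + (-0.0003872)·(-225) = 740.72 -0.674 +0.087 = 740.133 ft.

740.1 ft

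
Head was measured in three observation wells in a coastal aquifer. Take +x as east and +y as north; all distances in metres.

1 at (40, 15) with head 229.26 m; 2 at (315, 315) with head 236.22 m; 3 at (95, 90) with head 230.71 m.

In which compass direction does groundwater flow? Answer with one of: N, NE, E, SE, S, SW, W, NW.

W

With h = a·x + b·y + c and 1 as origin, the differences give:
  275·a + 300·b = +6.96
  55·a + 75·b = +1.45
Eliminate b (×75 and ×300, subtract): 4125·a = 87.000 → a = ∂h/∂x = +0.02109
Back-substitute: b = ∂h/∂y = +0.003867.
Flow = −∇h = (-0.02109 east, -0.003867 north), which points west.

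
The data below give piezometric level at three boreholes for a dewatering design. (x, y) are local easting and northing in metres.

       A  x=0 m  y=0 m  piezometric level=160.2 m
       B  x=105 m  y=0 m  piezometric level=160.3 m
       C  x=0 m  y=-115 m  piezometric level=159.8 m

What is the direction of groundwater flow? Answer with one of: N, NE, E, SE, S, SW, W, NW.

S

∂h/∂x = (160.3 − 160.2) / (105 − 0) = +0.0009524
∂h/∂y = (159.8 − 160.2) / (-115 − 0) = +0.003478
Flow = −∇h = (-0.0009524 east, -0.003478 north), which points south.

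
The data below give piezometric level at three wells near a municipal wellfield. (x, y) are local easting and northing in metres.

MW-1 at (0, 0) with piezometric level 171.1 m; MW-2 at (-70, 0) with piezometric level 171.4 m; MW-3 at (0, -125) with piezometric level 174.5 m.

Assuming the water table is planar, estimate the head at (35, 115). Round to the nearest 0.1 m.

∂h/∂x = (171.4 − 171.1) / (-70 − 0) = -0.004286
∂h/∂y = (174.5 − 171.1) / (-125 − 0) = -0.02720
h(35, 115) = 171.1 + (-0.004286)·(35) + (-0.02720)·(115) = 171.1 -0.150 -3.128 = 167.822 m.

167.8 m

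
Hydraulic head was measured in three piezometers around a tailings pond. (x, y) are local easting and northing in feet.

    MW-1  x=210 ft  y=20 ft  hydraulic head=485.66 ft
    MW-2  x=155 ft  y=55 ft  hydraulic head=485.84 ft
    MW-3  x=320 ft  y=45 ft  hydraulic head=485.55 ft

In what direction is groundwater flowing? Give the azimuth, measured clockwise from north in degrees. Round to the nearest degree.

149°

Taking MW-1 as reference: MW-2−MW-1 = (-55, 35, +0.18); MW-3−MW-1 = (110, 25, -0.11).
Solve a·Δx + b·Δy = Δh: det = (-55)·25 − 110·35 = -5225.
∂h/∂x = [(+0.18)·25 − (-0.11)·35] / -5225 = -0.001598
∂h/∂y = [(-55)·(-0.11) − 110·(+0.18)] / -5225 = +0.002632
Flow direction (−∇h) has components (+0.001598 E, -0.002632 N).
Azimuth = atan2(E, N) = atan2(+0.001598, -0.002632) = 148.7° ≈ 149°.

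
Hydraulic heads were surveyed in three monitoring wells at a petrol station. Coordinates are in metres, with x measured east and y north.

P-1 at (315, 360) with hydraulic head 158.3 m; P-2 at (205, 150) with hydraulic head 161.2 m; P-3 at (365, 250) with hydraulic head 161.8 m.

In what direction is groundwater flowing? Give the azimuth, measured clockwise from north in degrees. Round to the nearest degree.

Taking P-1 as reference: P-2−P-1 = (-110, -210, +2.9); P-3−P-1 = (50, -110, +3.5).
Solve a·Δx + b·Δy = Δh: det = (-110)·(-110) − 50·(-210) = 22600.
∂h/∂x = [(+2.9)·(-110) − (+3.5)·(-210)] / 22600 = +0.01841
∂h/∂y = [(-110)·(+3.5) − 50·(+2.9)] / 22600 = -0.02345
Flow direction (−∇h) has components (-0.01841 E, +0.02345 N).
Azimuth = atan2(E, N) = atan2(-0.01841, +0.02345) = 321.9° ≈ 322°.

322°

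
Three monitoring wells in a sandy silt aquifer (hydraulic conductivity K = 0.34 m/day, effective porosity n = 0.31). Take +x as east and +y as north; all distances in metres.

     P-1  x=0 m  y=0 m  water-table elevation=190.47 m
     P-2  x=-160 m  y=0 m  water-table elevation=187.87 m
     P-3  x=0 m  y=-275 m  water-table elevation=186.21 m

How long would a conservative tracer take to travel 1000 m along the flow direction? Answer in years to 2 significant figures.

110 years

∂h/∂x = (187.87 − 190.47) / (-160 − 0) = +0.01625
∂h/∂y = (186.21 − 190.47) / (-275 − 0) = +0.01549
|∇h| = √(0.01625² + 0.01549²) = 0.02245
Seepage velocity v = K·i/n = 0.34 × 0.02245 / 0.31 = 0.02462 m/day.
t = 1000 / 0.02462 = 4.062e+04 days = 111 years.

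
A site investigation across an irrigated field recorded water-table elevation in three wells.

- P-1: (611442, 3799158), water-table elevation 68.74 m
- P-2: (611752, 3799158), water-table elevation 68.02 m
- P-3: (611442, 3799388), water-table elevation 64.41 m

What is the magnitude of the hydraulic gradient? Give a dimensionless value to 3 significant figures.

∂h/∂x = (68.02 − 68.74) / (611752 − 611442) = -0.002323
∂h/∂y = (64.41 − 68.74) / (3799388 − 3799158) = -0.01883
|∇h| = √(-0.002323² + -0.01883²) = 0.01897

0.0190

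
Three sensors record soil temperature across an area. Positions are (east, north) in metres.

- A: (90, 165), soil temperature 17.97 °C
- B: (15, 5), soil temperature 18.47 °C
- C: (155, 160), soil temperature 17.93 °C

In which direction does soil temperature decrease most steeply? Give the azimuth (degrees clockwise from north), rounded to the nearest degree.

Differences from A: to B (Δx, Δy, Δh) = (-75, -160, +0.50); to C = (65, -5, -0.04).
Determinant of the coordinate differences = (-75)·(-5) − 65·(-160) = 10775.
∂T/∂x = [(+0.50)·(-5) − (-0.04)·(-160)] / 10775 = -0.0008260
∂T/∂y = [(-75)·(-0.04) − 65·(+0.50)] / 10775 = -0.002738
Steepest decrease is along −∇f: components (+0.0008260 E, +0.002738 N).
Azimuth = atan2(+0.0008260, +0.002738) = 16.8° ≈ 017°.

017°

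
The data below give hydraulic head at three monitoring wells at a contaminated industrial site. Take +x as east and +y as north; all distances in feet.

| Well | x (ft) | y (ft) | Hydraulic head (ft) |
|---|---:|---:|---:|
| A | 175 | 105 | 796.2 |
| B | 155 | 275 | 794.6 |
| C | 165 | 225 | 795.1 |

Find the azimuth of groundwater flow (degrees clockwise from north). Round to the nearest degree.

320°

Taking A as reference: B−A = (-20, 170, -1.6); C−A = (-10, 120, -1.1).
Solve a·Δx + b·Δy = Δh: det = (-20)·120 − (-10)·170 = -700.
∂h/∂x = [(-1.6)·120 − (-1.1)·170] / -700 = +0.007143
∂h/∂y = [(-20)·(-1.1) − (-10)·(-1.6)] / -700 = -0.008571
Flow direction (−∇h) has components (-0.007143 E, +0.008571 N).
Azimuth = atan2(E, N) = atan2(-0.007143, +0.008571) = 320.2° ≈ 320°.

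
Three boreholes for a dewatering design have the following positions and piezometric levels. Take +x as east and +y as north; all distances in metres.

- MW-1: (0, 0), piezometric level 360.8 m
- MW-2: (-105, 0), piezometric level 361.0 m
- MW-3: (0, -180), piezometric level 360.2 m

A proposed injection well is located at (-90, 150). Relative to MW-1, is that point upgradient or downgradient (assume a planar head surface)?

∂h/∂x = (361.0 − 360.8) / (-105 − 0) = -0.001905
∂h/∂y = (360.2 − 360.8) / (-180 − 0) = +0.003333
Head at (-90, 150) = 360.8 + (-0.001905)·(-90) + (+0.003333)·(150) = 361.47 m.
That is higher than the 360.8 m at MW-1, so the point is upgradient.

upgradient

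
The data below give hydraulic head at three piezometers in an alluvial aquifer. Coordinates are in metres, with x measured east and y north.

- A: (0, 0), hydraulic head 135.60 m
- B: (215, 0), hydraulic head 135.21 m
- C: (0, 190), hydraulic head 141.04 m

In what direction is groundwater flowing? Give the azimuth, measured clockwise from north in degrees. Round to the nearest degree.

∂h/∂x = (135.21 − 135.60) / (215 − 0) = -0.001814
∂h/∂y = (141.04 − 135.60) / (190 − 0) = +0.02863
Flow direction (−∇h) has components (+0.001814 E, -0.02863 N).
Azimuth = atan2(E, N) = atan2(+0.001814, -0.02863) = 176.4° ≈ 176°.

176°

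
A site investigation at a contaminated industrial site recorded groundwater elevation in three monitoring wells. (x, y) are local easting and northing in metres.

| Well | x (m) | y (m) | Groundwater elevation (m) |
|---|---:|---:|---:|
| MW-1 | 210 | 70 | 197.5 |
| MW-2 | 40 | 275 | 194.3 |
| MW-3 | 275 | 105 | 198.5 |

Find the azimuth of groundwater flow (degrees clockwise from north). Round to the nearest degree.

277°

With h = a·x + b·y + c and MW-1 as origin, the differences give:
  (-170)·a + 205·b = -3.2
  65·a + 35·b = +1.0
Eliminate b (×35 and ×205, subtract): -19275·a = -317.00 → a = ∂h/∂x = +0.01645
Back-substitute: b = ∂h/∂y = -0.001971.
Flow direction (−∇h) has components (-0.01645 E, +0.001971 N).
Azimuth = atan2(E, N) = atan2(-0.01645, +0.001971) = 276.8° ≈ 277°.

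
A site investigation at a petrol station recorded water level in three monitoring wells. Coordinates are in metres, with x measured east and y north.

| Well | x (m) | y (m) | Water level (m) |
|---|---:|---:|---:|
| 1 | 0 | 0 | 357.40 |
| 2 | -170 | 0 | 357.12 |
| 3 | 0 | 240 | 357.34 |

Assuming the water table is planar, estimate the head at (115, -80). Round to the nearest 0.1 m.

∂h/∂x = (357.12 − 357.40) / (-170 − 0) = +0.001647
∂h/∂y = (357.34 − 357.40) / (240 − 0) = -0.0002500
h(115, -80) = 357.40 + (+0.001647)·(115) + (-0.0002500)·(-80) = 357.40 +0.189 +0.020 = 357.609 m.

357.6 m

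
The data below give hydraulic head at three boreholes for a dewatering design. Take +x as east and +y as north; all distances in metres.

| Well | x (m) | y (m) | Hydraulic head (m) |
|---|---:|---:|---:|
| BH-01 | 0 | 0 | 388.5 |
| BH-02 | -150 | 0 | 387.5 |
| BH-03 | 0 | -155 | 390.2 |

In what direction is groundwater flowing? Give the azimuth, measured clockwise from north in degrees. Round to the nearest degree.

∂h/∂x = (387.5 − 388.5) / (-150 − 0) = +0.006667
∂h/∂y = (390.2 − 388.5) / (-155 − 0) = -0.01097
Flow direction (−∇h) has components (-0.006667 E, +0.01097 N).
Azimuth = atan2(E, N) = atan2(-0.006667, +0.01097) = 328.7° ≈ 329°.

329°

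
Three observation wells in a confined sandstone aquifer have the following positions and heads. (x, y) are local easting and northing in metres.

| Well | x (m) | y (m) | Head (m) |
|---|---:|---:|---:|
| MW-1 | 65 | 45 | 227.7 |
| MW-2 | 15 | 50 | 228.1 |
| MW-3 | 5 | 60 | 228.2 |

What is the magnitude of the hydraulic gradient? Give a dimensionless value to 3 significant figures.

0.00809

Differences from MW-1: to MW-2 (Δx, Δy, Δh) = (-50, 5, +0.4); to MW-3 = (-60, 15, +0.5).
Determinant of the coordinate differences = (-50)·15 − (-60)·5 = -450.
∂h/∂x = [(+0.4)·15 − (+0.5)·5] / -450 = -0.007778
∂h/∂y = [(-50)·(+0.5) − (-60)·(+0.4)] / -450 = +0.002222
|∇h| = √(-0.007778² + 0.002222²) = 0.008089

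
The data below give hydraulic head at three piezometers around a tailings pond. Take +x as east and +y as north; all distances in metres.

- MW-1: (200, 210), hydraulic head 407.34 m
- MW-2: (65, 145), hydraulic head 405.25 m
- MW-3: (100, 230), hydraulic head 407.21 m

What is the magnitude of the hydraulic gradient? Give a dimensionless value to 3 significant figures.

Differences from MW-1: to MW-2 (Δx, Δy, Δh) = (-135, -65, -2.09); to MW-3 = (-100, 20, -0.13).
Solve a·Δx + b·Δy = Δh: det = (-135)·20 − (-100)·(-65) = -9200.
∂h/∂x = [(-2.09)·20 − (-0.13)·(-65)] / -9200 = +0.005462
∂h/∂y = [(-135)·(-0.13) − (-100)·(-2.09)] / -9200 = +0.02081
|∇h| = √(0.005462² + 0.02081²) = 0.02151

0.0215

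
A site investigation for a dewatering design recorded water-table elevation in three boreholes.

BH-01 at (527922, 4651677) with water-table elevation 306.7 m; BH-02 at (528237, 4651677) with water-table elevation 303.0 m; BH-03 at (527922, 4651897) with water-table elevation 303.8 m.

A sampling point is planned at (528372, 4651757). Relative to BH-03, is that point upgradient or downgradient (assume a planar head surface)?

∂h/∂x = (303.0 − 306.7) / (528237 − 527922) = -0.01175
∂h/∂y = (303.8 − 306.7) / (4651897 − 4651677) = -0.01318
Head at (528372, 4651757) = 306.7 + (-0.01175)·(450) + (-0.01318)·(80) = 300.36 m.
That is lower than the 303.8 m at BH-03, so the point is downgradient.

downgradient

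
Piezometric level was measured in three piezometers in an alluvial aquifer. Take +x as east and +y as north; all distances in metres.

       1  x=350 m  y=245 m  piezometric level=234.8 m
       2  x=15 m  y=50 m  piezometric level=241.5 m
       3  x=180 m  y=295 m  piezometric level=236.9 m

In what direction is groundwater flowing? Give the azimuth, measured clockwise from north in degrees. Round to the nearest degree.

Taking 1 as reference: 2−1 = (-335, -195, +6.7); 3−1 = (-170, 50, +2.1).
Determinant of the coordinate differences = (-335)·50 − (-170)·(-195) = -49900.
∂h/∂x = [(+6.7)·50 − (+2.1)·(-195)] / -49900 = -0.01492
∂h/∂y = [(-335)·(+2.1) − (-170)·(+6.7)] / -49900 = -0.008727
Flow direction (−∇h) has components (+0.01492 E, +0.008727 N).
Azimuth = atan2(E, N) = atan2(+0.01492, +0.008727) = 59.7° ≈ 060°.

060°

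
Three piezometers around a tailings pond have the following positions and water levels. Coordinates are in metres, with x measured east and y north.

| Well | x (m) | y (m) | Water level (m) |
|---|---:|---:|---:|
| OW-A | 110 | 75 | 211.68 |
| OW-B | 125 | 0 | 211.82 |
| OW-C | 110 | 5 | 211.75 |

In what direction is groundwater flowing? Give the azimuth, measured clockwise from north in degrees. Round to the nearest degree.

With h = a·x + b·y + c and OW-A as origin, the differences give:
  15·a + (-75)·b = +0.14
  0·a + (-70)·b = +0.07
Eliminate b (×(-70) and ×(-75), subtract): -1050·a = -4.550 → a = ∂h/∂x = +0.004333
Back-substitute: b = ∂h/∂y = -0.0010000.
Flow direction (−∇h) has components (-0.004333 E, +0.0010000 N).
Azimuth = atan2(E, N) = atan2(-0.004333, +0.0010000) = 283.0° ≈ 283°.

283°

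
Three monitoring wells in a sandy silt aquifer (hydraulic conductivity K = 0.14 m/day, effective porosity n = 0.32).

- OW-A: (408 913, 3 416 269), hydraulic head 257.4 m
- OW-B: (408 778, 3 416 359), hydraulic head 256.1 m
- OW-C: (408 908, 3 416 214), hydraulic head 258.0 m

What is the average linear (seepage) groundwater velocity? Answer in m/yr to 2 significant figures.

Differences from OW-A: to OW-B (Δx, Δy, Δh) = (-135, 90, -1.3); to OW-C = (-5, -55, +0.6).
Determinant of the coordinate differences = (-135)·(-55) − (-5)·90 = 7875.
∂h/∂x = [(-1.3)·(-55) − (+0.6)·90] / 7875 = +0.002222
∂h/∂y = [(-135)·(+0.6) − (-5)·(-1.3)] / 7875 = -0.01111
|∇h| = √(0.002222² + -0.01111²) = 0.01133
Seepage velocity v = K·i/n = 0.14 × 0.01133 / 0.32 = 0.004957 m/day = 1.811 m/yr.

1.8 m/yr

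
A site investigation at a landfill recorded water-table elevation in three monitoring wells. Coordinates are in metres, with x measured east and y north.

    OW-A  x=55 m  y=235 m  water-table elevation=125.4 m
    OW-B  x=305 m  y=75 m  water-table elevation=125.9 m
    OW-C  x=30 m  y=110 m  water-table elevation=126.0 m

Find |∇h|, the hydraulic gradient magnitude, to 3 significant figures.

Three-point gradient (reference OW-A): Δ to OW-B = (250, -160, +0.5), Δ to OW-C = (-25, -125, +0.6).
∂h/∂x = -0.0009504, ∂h/∂y = -0.004610 (det = -35250).
|∇h| = √(-0.0009504² + -0.004610²) = 0.004707

0.00471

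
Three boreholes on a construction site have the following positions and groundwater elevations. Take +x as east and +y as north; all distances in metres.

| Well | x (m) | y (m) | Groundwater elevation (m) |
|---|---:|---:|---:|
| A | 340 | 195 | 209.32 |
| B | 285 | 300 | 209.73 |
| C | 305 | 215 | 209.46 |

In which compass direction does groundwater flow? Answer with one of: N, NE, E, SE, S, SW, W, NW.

SE

Differences from A: to B (Δx, Δy, Δh) = (-55, 105, +0.41); to C = (-35, 20, +0.14).
Solve a·Δx + b·Δy = Δh: det = (-55)·20 − (-35)·105 = 2575.
∂h/∂x = [(+0.41)·20 − (+0.14)·105] / 2575 = -0.002524
∂h/∂y = [(-55)·(+0.14) − (-35)·(+0.41)] / 2575 = +0.002583
Flow = −∇h = (+0.002524 east, -0.002583 north), which points southeast.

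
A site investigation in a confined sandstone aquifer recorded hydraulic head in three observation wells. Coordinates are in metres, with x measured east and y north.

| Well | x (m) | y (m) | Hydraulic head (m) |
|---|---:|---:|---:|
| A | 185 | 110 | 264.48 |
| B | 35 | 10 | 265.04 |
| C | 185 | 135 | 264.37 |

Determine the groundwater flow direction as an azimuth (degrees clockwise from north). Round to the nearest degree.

Taking A as reference: B−A = (-150, -100, +0.56); C−A = (0, 25, -0.11).
Solve a·Δx + b·Δy = Δh: det = (-150)·25 − 0·(-100) = -3750.
∂h/∂x = [(+0.56)·25 − (-0.11)·(-100)] / -3750 = -0.0008000
∂h/∂y = [(-150)·(-0.11) − 0·(+0.56)] / -3750 = -0.004400
Flow direction (−∇h) has components (+0.0008000 E, +0.004400 N).
Azimuth = atan2(E, N) = atan2(+0.0008000, +0.004400) = 10.3° ≈ 010°.

010°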